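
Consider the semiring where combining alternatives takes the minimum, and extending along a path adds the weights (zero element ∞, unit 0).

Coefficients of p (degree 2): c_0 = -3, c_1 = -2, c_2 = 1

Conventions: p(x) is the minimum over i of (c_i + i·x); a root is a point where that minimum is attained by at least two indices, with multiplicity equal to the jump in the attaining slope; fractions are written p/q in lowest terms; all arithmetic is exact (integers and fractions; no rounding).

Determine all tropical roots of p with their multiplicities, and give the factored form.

hull edge (i=0, c=-3) to (i=1, c=-2): slope 1, span 1
hull edge (i=1, c=-2) to (i=2, c=1): slope 3, span 1
Factored form: p(x) = 1 ⊗ (x ⊕ (-3)) ⊗ (x ⊕ (-1))
Answer: roots = -3 (mult 1), -1 (mult 1)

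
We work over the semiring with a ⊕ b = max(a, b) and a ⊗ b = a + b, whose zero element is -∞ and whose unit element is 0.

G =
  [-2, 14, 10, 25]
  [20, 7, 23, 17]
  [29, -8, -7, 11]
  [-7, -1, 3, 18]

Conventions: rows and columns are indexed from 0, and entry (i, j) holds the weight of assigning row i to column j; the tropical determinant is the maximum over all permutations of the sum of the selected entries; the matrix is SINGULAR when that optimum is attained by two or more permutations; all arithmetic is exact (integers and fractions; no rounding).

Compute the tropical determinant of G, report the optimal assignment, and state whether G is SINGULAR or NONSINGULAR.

σ = (0, 1, 2, 3): (-2) + 7 + (-7) + 18 = 16
σ = (0, 1, 3, 2): (-2) + 7 + 11 + 3 = 19
σ = (0, 2, 1, 3): (-2) + 23 + (-8) + 18 = 31
σ = (0, 2, 3, 1): (-2) + 23 + 11 + (-1) = 31
σ = (0, 3, 1, 2): (-2) + 17 + (-8) + 3 = 10
σ = (0, 3, 2, 1): (-2) + 17 + (-7) + (-1) = 7
σ = (1, 0, 2, 3): 14 + 20 + (-7) + 18 = 45
σ = (1, 0, 3, 2): 14 + 20 + 11 + 3 = 48
σ = (1, 2, 0, 3): 14 + 23 + 29 + 18 = 84
σ = (1, 2, 3, 0): 14 + 23 + 11 + (-7) = 41
σ = (1, 3, 0, 2): 14 + 17 + 29 + 3 = 63
σ = (1, 3, 2, 0): 14 + 17 + (-7) + (-7) = 17
σ = (2, 0, 1, 3): 10 + 20 + (-8) + 18 = 40
σ = (2, 0, 3, 1): 10 + 20 + 11 + (-1) = 40
σ = (2, 1, 0, 3): 10 + 7 + 29 + 18 = 64
σ = (2, 1, 3, 0): 10 + 7 + 11 + (-7) = 21
σ = (2, 3, 0, 1): 10 + 17 + 29 + (-1) = 55
σ = (2, 3, 1, 0): 10 + 17 + (-8) + (-7) = 12
σ = (3, 0, 1, 2): 25 + 20 + (-8) + 3 = 40
σ = (3, 0, 2, 1): 25 + 20 + (-7) + (-1) = 37
σ = (3, 1, 0, 2): 25 + 7 + 29 + 3 = 64
σ = (3, 1, 2, 0): 25 + 7 + (-7) + (-7) = 18
σ = (3, 2, 0, 1): 25 + 23 + 29 + (-1) = 76
σ = (3, 2, 1, 0): 25 + 23 + (-8) + (-7) = 33
Optimal value attained by: σ = (1, 2, 0, 3).
Answer: det⊕(G) = 84; verdict: NONSINGULAR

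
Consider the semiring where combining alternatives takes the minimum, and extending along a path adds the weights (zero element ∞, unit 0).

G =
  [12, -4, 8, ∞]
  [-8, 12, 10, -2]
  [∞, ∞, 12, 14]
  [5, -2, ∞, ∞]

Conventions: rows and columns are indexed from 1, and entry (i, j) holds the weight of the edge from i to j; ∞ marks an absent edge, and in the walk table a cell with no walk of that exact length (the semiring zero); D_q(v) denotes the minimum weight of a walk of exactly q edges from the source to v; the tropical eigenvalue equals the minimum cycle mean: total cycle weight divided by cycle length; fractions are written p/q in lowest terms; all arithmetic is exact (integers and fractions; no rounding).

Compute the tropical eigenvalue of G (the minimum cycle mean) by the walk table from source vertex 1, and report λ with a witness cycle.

q=0: [0, ∞, ∞, ∞]
q=1: [12, -4, 8, ∞]
q=2: [-12, 8, 6, -6]
q=3: [-1, -16, -4, 6]
q=4: [-24, -5, -6, -18]
Optimal cycle mean attained by: cycle 1->2->1, total (-4) + (-8), length 2.
Answer: λ = -6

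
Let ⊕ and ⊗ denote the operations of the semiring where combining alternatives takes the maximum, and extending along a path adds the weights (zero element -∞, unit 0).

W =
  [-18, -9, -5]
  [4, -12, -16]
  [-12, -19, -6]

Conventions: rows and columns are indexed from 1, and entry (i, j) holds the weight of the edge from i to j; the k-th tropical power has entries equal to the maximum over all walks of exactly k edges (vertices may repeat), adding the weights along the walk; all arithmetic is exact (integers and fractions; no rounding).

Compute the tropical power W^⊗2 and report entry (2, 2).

W^⊗2:
  [-5, -21, -11]
  [-8, -5, -1]
  [-15, -21, -12]
Key observation: the optimum is the walk 2->1->2, with weight 4 + (-9) = -5.
Optimal value attained by: walk 2->1->2.
Answer: (W^⊗2)[2][2] = -5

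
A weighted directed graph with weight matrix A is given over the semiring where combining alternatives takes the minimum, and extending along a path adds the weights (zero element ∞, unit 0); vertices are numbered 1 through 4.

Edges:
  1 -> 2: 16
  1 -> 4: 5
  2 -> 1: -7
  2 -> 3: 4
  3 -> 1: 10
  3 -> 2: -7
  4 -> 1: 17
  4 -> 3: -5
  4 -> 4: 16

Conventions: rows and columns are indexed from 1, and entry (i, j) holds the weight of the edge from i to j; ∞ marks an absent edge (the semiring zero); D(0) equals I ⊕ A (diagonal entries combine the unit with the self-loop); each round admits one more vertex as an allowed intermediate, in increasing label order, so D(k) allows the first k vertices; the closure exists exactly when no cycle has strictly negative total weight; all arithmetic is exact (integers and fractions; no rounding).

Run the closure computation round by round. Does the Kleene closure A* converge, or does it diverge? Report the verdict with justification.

D(0):
  [0, 16, ∞, 5]
  [-7, 0, 4, ∞]
  [10, -7, 0, ∞]
  [17, ∞, -5, 0]
D(1):
  [0, 16, ∞, 5]
  [-7, 0, 4, -2]
  [10, -7, 0, 15]
  [17, 33, -5, 0]
Detection: at round 2, diagonal entry (3, 3) turns strictly negative.
Key observation: the cycle 3->2->3 has total weight (-7) + 4, which is strictly negative.
Answer: DIVERGES — negative cycle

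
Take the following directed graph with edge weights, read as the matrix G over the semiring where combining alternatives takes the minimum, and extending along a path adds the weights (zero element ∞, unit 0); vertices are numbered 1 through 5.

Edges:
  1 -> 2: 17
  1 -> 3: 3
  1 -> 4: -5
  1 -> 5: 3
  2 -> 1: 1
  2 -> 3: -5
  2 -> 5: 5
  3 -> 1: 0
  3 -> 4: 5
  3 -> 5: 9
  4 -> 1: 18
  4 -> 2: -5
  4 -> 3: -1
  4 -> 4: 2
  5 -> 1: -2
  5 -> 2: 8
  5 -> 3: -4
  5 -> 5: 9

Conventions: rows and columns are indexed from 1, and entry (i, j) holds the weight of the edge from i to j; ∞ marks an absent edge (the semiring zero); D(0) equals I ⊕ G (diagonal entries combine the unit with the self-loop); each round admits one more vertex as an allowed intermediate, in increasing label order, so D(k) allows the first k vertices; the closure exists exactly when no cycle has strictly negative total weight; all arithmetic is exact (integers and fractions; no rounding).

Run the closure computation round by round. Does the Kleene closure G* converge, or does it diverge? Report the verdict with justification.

D(0):
  [0, 17, 3, -5, 3]
  [1, 0, -5, ∞, 5]
  [0, ∞, 0, 5, 9]
  [18, -5, -1, 0, ∞]
  [-2, 8, -4, ∞, 0]
D(1):
  [0, 17, 3, -5, 3]
  [1, 0, -5, -4, 4]
  [0, 17, 0, -5, 3]
  [18, -5, -1, 0, 21]
  [-2, 8, -4, -7, 0]
Detection: at round 2, diagonal entry (4, 4) turns strictly negative.
Key observation: the cycle 4->2->1->4 has total weight (-5) + 1 + (-5), which is strictly negative.
Answer: DIVERGES — negative cycle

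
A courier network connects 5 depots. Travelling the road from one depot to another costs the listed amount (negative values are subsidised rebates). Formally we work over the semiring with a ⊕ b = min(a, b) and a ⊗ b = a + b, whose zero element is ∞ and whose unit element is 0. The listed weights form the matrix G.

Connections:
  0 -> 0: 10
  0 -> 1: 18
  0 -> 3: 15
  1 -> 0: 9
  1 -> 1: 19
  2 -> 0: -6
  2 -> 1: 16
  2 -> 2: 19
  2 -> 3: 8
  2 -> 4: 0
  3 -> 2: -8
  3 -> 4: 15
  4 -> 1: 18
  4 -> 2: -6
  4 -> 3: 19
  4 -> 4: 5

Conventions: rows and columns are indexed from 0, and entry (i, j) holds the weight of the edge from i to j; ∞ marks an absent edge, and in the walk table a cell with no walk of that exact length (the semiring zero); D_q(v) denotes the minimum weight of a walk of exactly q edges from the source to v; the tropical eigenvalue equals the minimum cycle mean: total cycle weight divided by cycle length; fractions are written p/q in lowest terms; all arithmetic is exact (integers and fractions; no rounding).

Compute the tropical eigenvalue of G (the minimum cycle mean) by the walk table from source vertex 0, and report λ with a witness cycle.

q=0: [0, ∞, ∞, ∞, ∞]
q=1: [10, 18, ∞, 15, ∞]
q=2: [20, 28, 7, 25, 30]
q=3: [1, 23, 17, 15, 7]
q=4: [11, 19, 1, 16, 12]
q=5: [-5, 17, 6, 9, 1]
Optimal cycle mean attained by: cycle 2->4->2, total 0 + (-6), length 2.
Answer: λ = -3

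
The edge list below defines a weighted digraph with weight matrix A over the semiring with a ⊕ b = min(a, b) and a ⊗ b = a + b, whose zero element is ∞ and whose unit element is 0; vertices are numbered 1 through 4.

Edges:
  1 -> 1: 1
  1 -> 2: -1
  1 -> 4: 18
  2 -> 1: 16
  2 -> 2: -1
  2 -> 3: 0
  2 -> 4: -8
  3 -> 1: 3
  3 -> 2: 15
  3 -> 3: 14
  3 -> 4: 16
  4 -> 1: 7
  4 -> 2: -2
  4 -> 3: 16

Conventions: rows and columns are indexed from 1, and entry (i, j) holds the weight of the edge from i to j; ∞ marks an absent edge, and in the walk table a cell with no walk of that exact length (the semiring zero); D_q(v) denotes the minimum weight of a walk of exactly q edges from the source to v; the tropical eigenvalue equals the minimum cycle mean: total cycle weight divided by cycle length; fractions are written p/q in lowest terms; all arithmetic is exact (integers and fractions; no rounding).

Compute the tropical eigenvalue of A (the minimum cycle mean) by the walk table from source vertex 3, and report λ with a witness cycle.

q=0: [∞, ∞, 0, ∞]
q=1: [3, 15, 14, 16]
q=2: [4, 2, 15, 7]
q=3: [5, 1, 2, -6]
q=4: [1, -8, 1, -7]
Optimal cycle mean attained by: cycle 2->4->2, total (-8) + (-2), length 2.
Answer: λ = -5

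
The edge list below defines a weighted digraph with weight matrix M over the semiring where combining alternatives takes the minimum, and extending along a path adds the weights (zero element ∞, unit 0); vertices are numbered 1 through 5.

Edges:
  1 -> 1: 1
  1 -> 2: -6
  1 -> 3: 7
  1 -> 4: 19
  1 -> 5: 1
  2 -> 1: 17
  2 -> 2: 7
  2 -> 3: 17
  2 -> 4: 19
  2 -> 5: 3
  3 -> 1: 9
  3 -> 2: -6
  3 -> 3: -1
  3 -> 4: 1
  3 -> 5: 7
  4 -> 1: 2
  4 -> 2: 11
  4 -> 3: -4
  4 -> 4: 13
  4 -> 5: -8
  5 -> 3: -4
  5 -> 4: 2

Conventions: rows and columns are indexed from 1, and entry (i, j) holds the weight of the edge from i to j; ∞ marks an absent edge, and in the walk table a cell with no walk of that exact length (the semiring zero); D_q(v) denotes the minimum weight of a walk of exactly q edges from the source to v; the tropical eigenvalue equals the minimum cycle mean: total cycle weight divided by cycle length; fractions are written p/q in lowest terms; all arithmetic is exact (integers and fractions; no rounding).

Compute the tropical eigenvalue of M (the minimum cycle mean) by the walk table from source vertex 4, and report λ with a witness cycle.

q=0: [∞, ∞, ∞, 0, ∞]
q=1: [2, 11, -4, 13, -8]
q=2: [3, -10, -12, -6, 3]
q=3: [-4, -18, -13, -11, -14]
q=4: [-9, -19, -18, -12, -19]
q=5: [-10, -24, -23, -17, -20]
Optimal cycle mean attained by: cycle 3->4->5->3, total 1 + (-8) + (-4), length 3.
Answer: λ = -11/3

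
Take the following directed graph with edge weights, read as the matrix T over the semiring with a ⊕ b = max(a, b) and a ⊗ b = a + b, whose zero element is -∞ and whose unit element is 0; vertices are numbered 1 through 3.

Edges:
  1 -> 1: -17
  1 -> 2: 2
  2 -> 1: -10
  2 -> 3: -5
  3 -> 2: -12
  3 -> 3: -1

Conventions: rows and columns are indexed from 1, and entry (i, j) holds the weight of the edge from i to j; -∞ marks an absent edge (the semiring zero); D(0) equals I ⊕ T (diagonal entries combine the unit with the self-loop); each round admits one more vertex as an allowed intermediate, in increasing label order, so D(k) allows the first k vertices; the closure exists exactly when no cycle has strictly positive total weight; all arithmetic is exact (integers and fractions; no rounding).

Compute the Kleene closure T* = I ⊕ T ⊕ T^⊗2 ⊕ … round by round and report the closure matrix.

D(0):
  [0, 2, -∞]
  [-10, 0, -5]
  [-∞, -12, 0]
D(1):
  [0, 2, -∞]
  [-10, 0, -5]
  [-∞, -12, 0]
D(2):
  [0, 2, -3]
  [-10, 0, -5]
  [-22, -12, 0]
D(3):
  [0, 2, -3]
  [-10, 0, -5]
  [-22, -12, 0]
Answer: T* = [[0, 2, -3], [-10, 0, -5], [-22, -12, 0]]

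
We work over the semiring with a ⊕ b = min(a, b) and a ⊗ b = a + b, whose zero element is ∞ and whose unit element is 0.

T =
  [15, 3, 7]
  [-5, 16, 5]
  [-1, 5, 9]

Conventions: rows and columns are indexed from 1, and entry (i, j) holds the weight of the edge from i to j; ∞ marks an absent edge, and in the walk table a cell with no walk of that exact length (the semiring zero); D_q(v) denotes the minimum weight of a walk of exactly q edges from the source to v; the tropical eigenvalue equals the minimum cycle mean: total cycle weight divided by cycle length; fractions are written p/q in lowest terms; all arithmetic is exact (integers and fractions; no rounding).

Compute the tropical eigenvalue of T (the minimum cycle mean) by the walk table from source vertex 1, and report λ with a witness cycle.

q=0: [0, ∞, ∞]
q=1: [15, 3, 7]
q=2: [-2, 12, 8]
q=3: [7, 1, 5]
Optimal cycle mean attained by: cycle 1->2->1, total 3 + (-5), length 2.
Answer: λ = -1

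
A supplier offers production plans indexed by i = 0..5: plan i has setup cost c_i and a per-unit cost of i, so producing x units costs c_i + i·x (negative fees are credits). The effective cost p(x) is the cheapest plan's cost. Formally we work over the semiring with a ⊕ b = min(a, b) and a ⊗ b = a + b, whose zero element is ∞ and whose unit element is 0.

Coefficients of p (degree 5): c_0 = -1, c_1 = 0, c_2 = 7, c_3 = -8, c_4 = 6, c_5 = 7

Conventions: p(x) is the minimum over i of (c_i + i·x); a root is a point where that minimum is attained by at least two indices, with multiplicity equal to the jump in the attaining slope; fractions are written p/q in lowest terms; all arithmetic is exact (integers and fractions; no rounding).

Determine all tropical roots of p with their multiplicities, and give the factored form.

hull edge (i=0, c=-1) to (i=3, c=-8): slope -7/3, span 3
hull edge (i=3, c=-8) to (i=5, c=7): slope 15/2, span 2
Factored form: p(x) = 7 ⊗ (x ⊕ (-15/2)) ⊗ (x ⊕ (-15/2)) ⊗ (x ⊕ 7/3) ⊗ (x ⊕ 7/3) ⊗ (x ⊕ 7/3)
Answer: roots = -15/2 (mult 2), 7/3 (mult 3)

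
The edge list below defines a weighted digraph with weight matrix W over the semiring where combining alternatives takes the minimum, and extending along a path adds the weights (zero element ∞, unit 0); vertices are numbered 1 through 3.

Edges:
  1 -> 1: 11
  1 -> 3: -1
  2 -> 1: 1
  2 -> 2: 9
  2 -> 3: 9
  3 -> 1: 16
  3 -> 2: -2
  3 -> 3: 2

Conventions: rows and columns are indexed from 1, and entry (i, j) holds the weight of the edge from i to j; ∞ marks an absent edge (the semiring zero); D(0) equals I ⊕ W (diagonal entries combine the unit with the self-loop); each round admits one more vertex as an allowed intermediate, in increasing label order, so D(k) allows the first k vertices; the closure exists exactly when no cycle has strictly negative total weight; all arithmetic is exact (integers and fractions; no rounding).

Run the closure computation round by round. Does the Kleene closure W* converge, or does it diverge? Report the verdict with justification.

D(0):
  [0, ∞, -1]
  [1, 0, 9]
  [16, -2, 0]
D(1):
  [0, ∞, -1]
  [1, 0, 0]
  [16, -2, 0]
Detection: at round 2, diagonal entry (3, 3) turns strictly negative.
Key observation: the cycle 3->2->1->3 has total weight (-2) + 1 + (-1), which is strictly negative.
Answer: DIVERGES — negative cycle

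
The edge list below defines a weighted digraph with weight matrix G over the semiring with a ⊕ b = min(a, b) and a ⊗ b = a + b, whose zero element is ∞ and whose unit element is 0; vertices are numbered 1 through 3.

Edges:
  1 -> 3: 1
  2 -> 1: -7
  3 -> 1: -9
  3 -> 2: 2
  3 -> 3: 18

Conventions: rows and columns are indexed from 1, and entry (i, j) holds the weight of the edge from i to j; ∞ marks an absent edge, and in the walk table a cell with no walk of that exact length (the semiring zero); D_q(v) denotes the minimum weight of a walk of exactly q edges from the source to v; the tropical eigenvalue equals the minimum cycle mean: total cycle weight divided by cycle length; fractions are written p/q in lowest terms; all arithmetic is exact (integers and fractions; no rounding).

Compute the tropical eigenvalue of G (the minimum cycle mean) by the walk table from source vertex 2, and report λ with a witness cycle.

q=0: [∞, 0, ∞]
q=1: [-7, ∞, ∞]
q=2: [∞, ∞, -6]
q=3: [-15, -4, 12]
Optimal cycle mean attained by: cycle 1->3->1, total 1 + (-9), length 2.
Answer: λ = -4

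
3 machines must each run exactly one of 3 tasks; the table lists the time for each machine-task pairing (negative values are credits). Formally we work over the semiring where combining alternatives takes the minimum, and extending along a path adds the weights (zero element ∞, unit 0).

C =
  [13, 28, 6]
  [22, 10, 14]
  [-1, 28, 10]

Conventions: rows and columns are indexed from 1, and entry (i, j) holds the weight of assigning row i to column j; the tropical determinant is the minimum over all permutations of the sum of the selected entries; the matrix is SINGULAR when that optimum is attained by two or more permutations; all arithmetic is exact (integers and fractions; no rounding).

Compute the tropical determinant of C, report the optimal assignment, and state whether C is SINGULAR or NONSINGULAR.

σ = (1, 2, 3): 13 + 10 + 10 = 33
σ = (1, 3, 2): 13 + 14 + 28 = 55
σ = (2, 1, 3): 28 + 22 + 10 = 60
σ = (2, 3, 1): 28 + 14 + (-1) = 41
σ = (3, 1, 2): 6 + 22 + 28 = 56
σ = (3, 2, 1): 6 + 10 + (-1) = 15
Optimal value attained by: σ = (3, 2, 1).
Answer: det⊕(C) = 15; verdict: NONSINGULAR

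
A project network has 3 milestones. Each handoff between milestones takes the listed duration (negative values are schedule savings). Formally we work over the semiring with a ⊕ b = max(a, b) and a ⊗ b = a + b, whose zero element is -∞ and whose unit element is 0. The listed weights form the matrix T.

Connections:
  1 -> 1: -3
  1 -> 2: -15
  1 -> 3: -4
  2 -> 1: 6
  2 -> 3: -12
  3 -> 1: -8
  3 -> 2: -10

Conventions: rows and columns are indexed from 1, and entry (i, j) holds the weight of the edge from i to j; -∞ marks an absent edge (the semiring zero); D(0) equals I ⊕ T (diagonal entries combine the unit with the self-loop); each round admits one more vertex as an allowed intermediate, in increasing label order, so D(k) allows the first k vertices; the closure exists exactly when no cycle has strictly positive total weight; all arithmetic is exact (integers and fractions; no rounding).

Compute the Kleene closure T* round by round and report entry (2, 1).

D(0):
  [0, -15, -4]
  [6, 0, -12]
  [-8, -10, 0]
D(1):
  [0, -15, -4]
  [6, 0, 2]
  [-8, -10, 0]
D(2):
  [0, -15, -4]
  [6, 0, 2]
  [-4, -10, 0]
D(3):
  [0, -14, -4]
  [6, 0, 2]
  [-4, -10, 0]
Answer: T*[2][1] = 6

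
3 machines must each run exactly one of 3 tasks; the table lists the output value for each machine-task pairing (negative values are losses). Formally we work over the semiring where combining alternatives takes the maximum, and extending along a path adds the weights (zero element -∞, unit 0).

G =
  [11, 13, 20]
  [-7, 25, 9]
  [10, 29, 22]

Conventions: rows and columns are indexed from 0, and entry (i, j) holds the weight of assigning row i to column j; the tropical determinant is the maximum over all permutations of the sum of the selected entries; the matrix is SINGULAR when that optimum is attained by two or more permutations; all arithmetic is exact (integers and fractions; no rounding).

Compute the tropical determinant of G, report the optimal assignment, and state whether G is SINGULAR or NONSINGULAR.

σ = (0, 1, 2): 11 + 25 + 22 = 58
σ = (0, 2, 1): 11 + 9 + 29 = 49
σ = (1, 0, 2): 13 + (-7) + 22 = 28
σ = (1, 2, 0): 13 + 9 + 10 = 32
σ = (2, 0, 1): 20 + (-7) + 29 = 42
σ = (2, 1, 0): 20 + 25 + 10 = 55
Optimal value attained by: σ = (0, 1, 2).
Answer: det⊕(G) = 58; verdict: NONSINGULAR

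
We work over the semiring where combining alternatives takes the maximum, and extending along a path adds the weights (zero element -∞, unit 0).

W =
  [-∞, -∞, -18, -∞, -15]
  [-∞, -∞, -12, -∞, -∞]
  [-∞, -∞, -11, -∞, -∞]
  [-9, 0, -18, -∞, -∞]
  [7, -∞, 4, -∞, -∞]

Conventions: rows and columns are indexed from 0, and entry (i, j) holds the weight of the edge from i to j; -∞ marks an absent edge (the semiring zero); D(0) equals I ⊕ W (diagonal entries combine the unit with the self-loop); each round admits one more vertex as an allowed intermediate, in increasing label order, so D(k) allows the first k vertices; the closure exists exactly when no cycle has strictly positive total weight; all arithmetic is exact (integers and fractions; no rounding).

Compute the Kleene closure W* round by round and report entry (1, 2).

D(0):
  [0, -∞, -18, -∞, -15]
  [-∞, 0, -12, -∞, -∞]
  [-∞, -∞, 0, -∞, -∞]
  [-9, 0, -18, 0, -∞]
  [7, -∞, 4, -∞, 0]
D(1):
  [0, -∞, -18, -∞, -15]
  [-∞, 0, -12, -∞, -∞]
  [-∞, -∞, 0, -∞, -∞]
  [-9, 0, -18, 0, -24]
  [7, -∞, 4, -∞, 0]
D(2):
  [0, -∞, -18, -∞, -15]
  [-∞, 0, -12, -∞, -∞]
  [-∞, -∞, 0, -∞, -∞]
  [-9, 0, -12, 0, -24]
  [7, -∞, 4, -∞, 0]
D(3):
  [0, -∞, -18, -∞, -15]
  [-∞, 0, -12, -∞, -∞]
  [-∞, -∞, 0, -∞, -∞]
  [-9, 0, -12, 0, -24]
  [7, -∞, 4, -∞, 0]
D(4):
  [0, -∞, -18, -∞, -15]
  [-∞, 0, -12, -∞, -∞]
  [-∞, -∞, 0, -∞, -∞]
  [-9, 0, -12, 0, -24]
  [7, -∞, 4, -∞, 0]
D(5):
  [0, -∞, -11, -∞, -15]
  [-∞, 0, -12, -∞, -∞]
  [-∞, -∞, 0, -∞, -∞]
  [-9, 0, -12, 0, -24]
  [7, -∞, 4, -∞, 0]
Answer: W*[1][2] = -12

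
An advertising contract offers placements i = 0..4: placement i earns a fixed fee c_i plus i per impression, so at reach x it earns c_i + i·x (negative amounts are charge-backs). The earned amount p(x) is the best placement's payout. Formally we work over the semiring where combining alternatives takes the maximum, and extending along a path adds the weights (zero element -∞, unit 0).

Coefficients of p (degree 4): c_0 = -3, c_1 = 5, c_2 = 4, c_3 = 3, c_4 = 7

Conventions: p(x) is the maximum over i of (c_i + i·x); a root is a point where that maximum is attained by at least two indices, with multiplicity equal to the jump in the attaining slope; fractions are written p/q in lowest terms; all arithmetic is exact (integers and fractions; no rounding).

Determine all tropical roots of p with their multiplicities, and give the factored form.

hull edge (i=0, c=-3) to (i=1, c=5): slope 8, span 1
hull edge (i=1, c=5) to (i=4, c=7): slope 2/3, span 3
Factored form: p(x) = 7 ⊗ (x ⊕ (-8)) ⊗ (x ⊕ (-2/3)) ⊗ (x ⊕ (-2/3)) ⊗ (x ⊕ (-2/3))
Answer: roots = -8 (mult 1), -2/3 (mult 3)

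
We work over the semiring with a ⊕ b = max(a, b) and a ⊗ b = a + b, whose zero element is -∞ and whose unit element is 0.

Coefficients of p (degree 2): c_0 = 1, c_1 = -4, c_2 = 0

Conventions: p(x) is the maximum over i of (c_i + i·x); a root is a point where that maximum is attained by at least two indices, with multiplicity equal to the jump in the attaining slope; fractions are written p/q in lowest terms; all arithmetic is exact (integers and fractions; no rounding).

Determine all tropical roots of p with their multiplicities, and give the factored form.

hull edge (i=0, c=1) to (i=2, c=0): slope -1/2, span 2
Factored form: p(x) = 0 ⊗ (x ⊕ 1/2) ⊗ (x ⊕ 1/2)
Answer: roots = 1/2 (mult 2)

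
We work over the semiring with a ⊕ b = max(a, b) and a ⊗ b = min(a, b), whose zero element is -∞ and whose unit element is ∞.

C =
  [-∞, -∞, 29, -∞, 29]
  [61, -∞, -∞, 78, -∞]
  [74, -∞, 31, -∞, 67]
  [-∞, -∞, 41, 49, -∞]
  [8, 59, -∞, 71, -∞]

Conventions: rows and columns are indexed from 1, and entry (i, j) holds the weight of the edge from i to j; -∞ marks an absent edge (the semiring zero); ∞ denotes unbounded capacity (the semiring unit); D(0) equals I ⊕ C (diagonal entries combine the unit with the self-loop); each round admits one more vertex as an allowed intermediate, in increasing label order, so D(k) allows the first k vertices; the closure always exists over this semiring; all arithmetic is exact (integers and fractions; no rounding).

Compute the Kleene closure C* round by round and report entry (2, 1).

D(0):
  [∞, -∞, 29, -∞, 29]
  [61, ∞, -∞, 78, -∞]
  [74, -∞, ∞, -∞, 67]
  [-∞, -∞, 41, ∞, -∞]
  [8, 59, -∞, 71, ∞]
D(1):
  [∞, -∞, 29, -∞, 29]
  [61, ∞, 29, 78, 29]
  [74, -∞, ∞, -∞, 67]
  [-∞, -∞, 41, ∞, -∞]
  [8, 59, 8, 71, ∞]
D(2):
  [∞, -∞, 29, -∞, 29]
  [61, ∞, 29, 78, 29]
  [74, -∞, ∞, -∞, 67]
  [-∞, -∞, 41, ∞, -∞]
  [59, 59, 29, 71, ∞]
D(3):
  [∞, -∞, 29, -∞, 29]
  [61, ∞, 29, 78, 29]
  [74, -∞, ∞, -∞, 67]
  [41, -∞, 41, ∞, 41]
  [59, 59, 29, 71, ∞]
D(4):
  [∞, -∞, 29, -∞, 29]
  [61, ∞, 41, 78, 41]
  [74, -∞, ∞, -∞, 67]
  [41, -∞, 41, ∞, 41]
  [59, 59, 41, 71, ∞]
D(5):
  [∞, 29, 29, 29, 29]
  [61, ∞, 41, 78, 41]
  [74, 59, ∞, 67, 67]
  [41, 41, 41, ∞, 41]
  [59, 59, 41, 71, ∞]
Answer: C*[2][1] = 61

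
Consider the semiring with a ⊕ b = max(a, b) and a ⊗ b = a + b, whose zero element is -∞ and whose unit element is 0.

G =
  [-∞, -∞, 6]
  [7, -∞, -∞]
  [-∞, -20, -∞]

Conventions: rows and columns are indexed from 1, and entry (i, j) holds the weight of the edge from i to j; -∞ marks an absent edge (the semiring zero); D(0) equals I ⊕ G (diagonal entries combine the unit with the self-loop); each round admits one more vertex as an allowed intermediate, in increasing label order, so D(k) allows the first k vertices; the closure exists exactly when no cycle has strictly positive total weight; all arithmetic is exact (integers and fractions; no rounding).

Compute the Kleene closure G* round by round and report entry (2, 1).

D(0):
  [0, -∞, 6]
  [7, 0, -∞]
  [-∞, -20, 0]
D(1):
  [0, -∞, 6]
  [7, 0, 13]
  [-∞, -20, 0]
D(2):
  [0, -∞, 6]
  [7, 0, 13]
  [-13, -20, 0]
D(3):
  [0, -14, 6]
  [7, 0, 13]
  [-13, -20, 0]
Answer: G*[2][1] = 7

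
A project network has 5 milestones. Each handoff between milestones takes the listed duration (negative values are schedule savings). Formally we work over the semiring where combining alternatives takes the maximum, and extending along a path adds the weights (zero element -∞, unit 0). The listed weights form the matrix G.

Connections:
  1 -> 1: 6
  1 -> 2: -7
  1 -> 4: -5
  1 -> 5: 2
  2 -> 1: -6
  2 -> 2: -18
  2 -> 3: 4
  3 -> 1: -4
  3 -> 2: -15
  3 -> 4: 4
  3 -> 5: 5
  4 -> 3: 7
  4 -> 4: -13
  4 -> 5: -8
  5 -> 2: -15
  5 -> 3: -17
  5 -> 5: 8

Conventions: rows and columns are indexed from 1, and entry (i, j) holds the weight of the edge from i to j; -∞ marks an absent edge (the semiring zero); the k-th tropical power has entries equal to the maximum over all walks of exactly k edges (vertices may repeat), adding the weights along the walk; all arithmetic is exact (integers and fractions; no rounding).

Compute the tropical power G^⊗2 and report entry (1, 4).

G^⊗2:
  [12, -1, 2, 1, 10]
  [0, -11, -14, 8, 9]
  [2, -10, 11, -9, 13]
  [3, -8, -6, 11, 12]
  [-21, -7, -9, -13, 16]
Key observation: the optimum is the walk 1->1->4, with weight 6 + (-5) = 1.
Optimal value attained by: walk 1->1->4.
Answer: (G^⊗2)[1][4] = 1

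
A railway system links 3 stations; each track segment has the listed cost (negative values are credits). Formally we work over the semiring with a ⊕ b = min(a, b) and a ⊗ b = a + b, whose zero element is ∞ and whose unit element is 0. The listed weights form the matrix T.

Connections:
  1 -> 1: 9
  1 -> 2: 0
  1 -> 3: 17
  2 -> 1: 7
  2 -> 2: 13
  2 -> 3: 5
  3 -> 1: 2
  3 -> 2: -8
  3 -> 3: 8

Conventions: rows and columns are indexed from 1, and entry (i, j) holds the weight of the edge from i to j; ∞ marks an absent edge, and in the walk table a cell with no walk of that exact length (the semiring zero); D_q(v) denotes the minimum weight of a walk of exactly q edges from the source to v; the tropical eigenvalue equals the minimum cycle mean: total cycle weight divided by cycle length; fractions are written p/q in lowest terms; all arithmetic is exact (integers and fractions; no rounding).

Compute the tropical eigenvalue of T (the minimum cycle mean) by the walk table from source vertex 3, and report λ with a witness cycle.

q=0: [∞, ∞, 0]
q=1: [2, -8, 8]
q=2: [-1, 0, -3]
q=3: [-1, -11, 5]
Optimal cycle mean attained by: cycle 2->3->2, total 5 + (-8), length 2.
Answer: λ = -3/2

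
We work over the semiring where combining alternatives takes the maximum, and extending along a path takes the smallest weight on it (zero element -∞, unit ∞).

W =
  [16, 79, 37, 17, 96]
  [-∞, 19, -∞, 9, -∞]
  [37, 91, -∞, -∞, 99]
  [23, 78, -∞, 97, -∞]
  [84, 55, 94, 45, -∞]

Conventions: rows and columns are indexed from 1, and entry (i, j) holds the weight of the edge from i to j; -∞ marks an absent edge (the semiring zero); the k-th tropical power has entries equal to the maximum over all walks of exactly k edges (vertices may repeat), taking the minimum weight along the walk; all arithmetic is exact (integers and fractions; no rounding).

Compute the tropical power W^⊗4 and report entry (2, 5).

W^⊗2:
  [84, 55, 94, 45, 37]
  [9, 19, -∞, 9, -∞]
  [84, 55, 94, 45, 37]
  [23, 78, 23, 97, 23]
  [37, 91, 37, 45, 94]
W^⊗3:
  [37, 91, 37, 45, 94]
  [9, 19, 9, 9, 9]
  [37, 91, 37, 45, 94]
  [23, 78, 23, 97, 23]
  [84, 55, 94, 45, 37]
W^⊗4:
  [84, 55, 94, 45, 37]
  [9, 19, 9, 9, 9]
  [84, 55, 94, 45, 37]
  [23, 78, 23, 97, 23]
  [37, 91, 37, 45, 94]
Key observation: the optimum is the walk 2->2->4->1->5, with weight 19 min 9 min 23 min 96 = 9.
Optimal value attained by: walk 2->2->4->1->5.
Answer: (W^⊗4)[2][5] = 9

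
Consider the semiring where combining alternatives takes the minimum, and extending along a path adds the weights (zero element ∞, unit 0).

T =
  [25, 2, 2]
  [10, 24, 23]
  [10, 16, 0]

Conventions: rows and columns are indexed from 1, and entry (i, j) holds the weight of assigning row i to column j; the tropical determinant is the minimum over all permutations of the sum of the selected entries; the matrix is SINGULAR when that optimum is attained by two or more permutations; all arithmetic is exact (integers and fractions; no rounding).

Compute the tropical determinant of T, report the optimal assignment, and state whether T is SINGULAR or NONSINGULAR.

σ = (1, 2, 3): 25 + 24 + 0 = 49
σ = (1, 3, 2): 25 + 23 + 16 = 64
σ = (2, 1, 3): 2 + 10 + 0 = 12
σ = (2, 3, 1): 2 + 23 + 10 = 35
σ = (3, 1, 2): 2 + 10 + 16 = 28
σ = (3, 2, 1): 2 + 24 + 10 = 36
Optimal value attained by: σ = (2, 1, 3).
Answer: det⊕(T) = 12; verdict: NONSINGULAR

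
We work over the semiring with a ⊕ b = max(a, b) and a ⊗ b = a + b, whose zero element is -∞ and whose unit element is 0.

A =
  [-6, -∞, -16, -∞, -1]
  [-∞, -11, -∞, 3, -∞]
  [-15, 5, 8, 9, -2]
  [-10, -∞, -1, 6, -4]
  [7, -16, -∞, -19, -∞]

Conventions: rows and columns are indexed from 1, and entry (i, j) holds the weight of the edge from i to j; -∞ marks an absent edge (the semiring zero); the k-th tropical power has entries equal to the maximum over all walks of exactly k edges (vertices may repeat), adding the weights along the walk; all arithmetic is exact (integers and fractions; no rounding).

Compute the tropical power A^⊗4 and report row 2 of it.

A^⊗2:
  [6, -11, -8, -7, -7]
  [-7, -22, 2, 9, -1]
  [5, 13, 16, 17, 6]
  [3, 4, 7, 12, 2]
  [1, -27, -9, -13, 6]
A^⊗3:
  [0, -3, 0, 1, 5]
  [6, 7, 10, 15, 5]
  [13, 21, 24, 25, 14]
  [9, 12, 15, 18, 8]
  [13, -4, -1, 0, 0]
A^⊗4:
  [12, 5, 8, 9, -1]
  [12, 15, 18, 21, 11]
  [21, 29, 32, 33, 22]
  [15, 20, 23, 24, 14]
  [7, 4, 7, 8, 12]
Answer: row 2 of A^⊗4 = [12, 15, 18, 21, 11]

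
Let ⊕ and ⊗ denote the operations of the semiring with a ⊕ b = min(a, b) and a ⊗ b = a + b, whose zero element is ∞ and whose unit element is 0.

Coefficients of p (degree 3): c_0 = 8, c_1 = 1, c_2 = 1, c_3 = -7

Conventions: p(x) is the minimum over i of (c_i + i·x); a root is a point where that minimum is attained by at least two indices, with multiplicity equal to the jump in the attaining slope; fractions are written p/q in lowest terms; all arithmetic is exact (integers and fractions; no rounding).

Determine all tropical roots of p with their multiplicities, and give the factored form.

hull edge (i=0, c=8) to (i=1, c=1): slope -7, span 1
hull edge (i=1, c=1) to (i=3, c=-7): slope -4, span 2
Factored form: p(x) = -7 ⊗ (x ⊕ 4) ⊗ (x ⊕ 4) ⊗ (x ⊕ 7)
Answer: roots = 4 (mult 2), 7 (mult 1)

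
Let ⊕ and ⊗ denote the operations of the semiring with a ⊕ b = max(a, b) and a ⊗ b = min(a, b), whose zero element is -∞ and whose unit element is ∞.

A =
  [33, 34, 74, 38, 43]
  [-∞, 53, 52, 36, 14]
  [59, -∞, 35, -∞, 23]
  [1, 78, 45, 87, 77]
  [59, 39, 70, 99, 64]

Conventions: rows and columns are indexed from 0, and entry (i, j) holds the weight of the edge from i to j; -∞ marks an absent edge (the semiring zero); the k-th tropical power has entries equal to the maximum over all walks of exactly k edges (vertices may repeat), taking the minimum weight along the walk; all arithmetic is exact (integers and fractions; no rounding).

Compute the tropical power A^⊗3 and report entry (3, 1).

A^⊗2:
  [59, 39, 43, 43, 43]
  [52, 53, 52, 36, 36]
  [35, 34, 59, 38, 43]
  [59, 78, 70, 87, 77]
  [59, 78, 64, 87, 77]
A^⊗3:
  [43, 43, 59, 43, 43]
  [52, 53, 52, 38, 43]
  [59, 39, 43, 43, 43]
  [59, 78, 70, 87, 77]
  [59, 78, 70, 87, 77]
Key observation: the optimum is the walk 3->3->3->1, with weight 87 min 87 min 78 = 78.
Optimal value attained by: walk 3->3->3->1.
Answer: (A^⊗3)[3][1] = 78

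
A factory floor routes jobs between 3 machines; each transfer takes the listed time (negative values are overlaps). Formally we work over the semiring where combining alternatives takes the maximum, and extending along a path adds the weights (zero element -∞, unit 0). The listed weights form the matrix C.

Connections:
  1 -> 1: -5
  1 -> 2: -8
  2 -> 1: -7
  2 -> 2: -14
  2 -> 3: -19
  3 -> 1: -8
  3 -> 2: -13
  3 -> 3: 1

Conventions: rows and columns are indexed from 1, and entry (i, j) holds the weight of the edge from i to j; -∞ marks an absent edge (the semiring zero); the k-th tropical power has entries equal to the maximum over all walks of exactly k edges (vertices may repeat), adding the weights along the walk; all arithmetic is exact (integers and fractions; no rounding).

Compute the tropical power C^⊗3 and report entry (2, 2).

C^⊗2:
  [-10, -13, -27]
  [-12, -15, -18]
  [-7, -12, 2]
C^⊗3:
  [-15, -18, -26]
  [-17, -20, -17]
  [-6, -11, 3]
Key observation: the optimum is the walk 2->1->1->2, with weight (-7) + (-5) + (-8) = -20.
Optimal value attained by: walk 2->1->1->2.
Answer: (C^⊗3)[2][2] = -20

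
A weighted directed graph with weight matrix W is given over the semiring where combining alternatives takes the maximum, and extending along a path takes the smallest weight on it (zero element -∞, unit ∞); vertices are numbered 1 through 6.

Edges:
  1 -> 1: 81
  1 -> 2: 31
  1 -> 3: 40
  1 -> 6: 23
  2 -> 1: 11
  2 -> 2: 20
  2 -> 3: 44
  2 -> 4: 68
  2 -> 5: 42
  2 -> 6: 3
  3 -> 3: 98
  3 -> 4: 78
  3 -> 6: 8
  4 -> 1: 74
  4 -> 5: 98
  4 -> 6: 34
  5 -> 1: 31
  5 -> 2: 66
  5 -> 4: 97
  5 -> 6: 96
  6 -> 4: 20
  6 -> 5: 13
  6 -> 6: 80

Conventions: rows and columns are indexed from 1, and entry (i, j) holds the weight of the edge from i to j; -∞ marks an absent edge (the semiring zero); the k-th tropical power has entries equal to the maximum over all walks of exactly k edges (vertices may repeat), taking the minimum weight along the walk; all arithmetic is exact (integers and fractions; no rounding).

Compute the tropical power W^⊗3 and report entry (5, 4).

W^⊗2:
  [81, 31, 40, 40, 31, 23]
  [68, 42, 44, 44, 68, 42]
  [74, -∞, 98, 78, 78, 34]
  [74, 66, 40, 97, 13, 96]
  [74, 31, 44, 66, 97, 80]
  [20, 13, -∞, 20, 20, 80]
W^⊗3:
  [81, 31, 40, 40, 40, 34]
  [68, 66, 44, 68, 44, 68]
  [74, 66, 98, 78, 78, 78]
  [74, 31, 44, 66, 97, 80]
  [74, 66, 44, 97, 66, 96]
  [20, 20, 20, 20, 20, 80]
Key observation: the optimum is the walk 5->4->5->4, with weight 97 min 98 min 97 = 97.
Optimal value attained by: walk 5->4->5->4.
Answer: (W^⊗3)[5][4] = 97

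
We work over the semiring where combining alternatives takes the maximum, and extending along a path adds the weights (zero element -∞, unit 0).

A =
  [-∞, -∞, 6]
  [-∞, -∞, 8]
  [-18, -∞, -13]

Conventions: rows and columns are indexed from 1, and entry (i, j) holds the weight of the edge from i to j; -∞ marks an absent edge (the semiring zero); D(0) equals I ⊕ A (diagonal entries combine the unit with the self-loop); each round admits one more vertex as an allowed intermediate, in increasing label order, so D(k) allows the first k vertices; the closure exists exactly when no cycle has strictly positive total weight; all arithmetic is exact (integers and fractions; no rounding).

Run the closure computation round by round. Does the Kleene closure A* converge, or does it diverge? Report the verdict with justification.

D(0):
  [0, -∞, 6]
  [-∞, 0, 8]
  [-18, -∞, 0]
D(1):
  [0, -∞, 6]
  [-∞, 0, 8]
  [-18, -∞, 0]
D(2):
  [0, -∞, 6]
  [-∞, 0, 8]
  [-18, -∞, 0]
D(3):
  [0, -∞, 6]
  [-10, 0, 8]
  [-18, -∞, 0]
Key observation: every diagonal entry stays at the unit through all rounds, so no improving cycle exists.
Answer: CONVERGES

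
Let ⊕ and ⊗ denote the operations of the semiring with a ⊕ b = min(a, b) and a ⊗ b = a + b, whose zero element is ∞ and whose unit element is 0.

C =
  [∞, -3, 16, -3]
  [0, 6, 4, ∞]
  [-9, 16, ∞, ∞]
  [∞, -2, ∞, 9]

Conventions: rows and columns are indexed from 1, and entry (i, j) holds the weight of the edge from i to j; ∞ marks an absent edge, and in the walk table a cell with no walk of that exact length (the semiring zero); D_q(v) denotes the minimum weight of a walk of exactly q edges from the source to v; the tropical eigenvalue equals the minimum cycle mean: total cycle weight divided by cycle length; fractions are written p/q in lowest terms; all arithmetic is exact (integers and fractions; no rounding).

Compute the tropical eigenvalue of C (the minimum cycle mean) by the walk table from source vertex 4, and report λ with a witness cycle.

q=0: [∞, ∞, ∞, 0]
q=1: [∞, -2, ∞, 9]
q=2: [-2, 4, 2, 18]
q=3: [-7, -5, 8, -5]
q=4: [-5, -10, -1, -10]
Optimal cycle mean attained by: cycle 1->2->3->1, total (-3) + 4 + (-9), length 3.
Answer: λ = -8/3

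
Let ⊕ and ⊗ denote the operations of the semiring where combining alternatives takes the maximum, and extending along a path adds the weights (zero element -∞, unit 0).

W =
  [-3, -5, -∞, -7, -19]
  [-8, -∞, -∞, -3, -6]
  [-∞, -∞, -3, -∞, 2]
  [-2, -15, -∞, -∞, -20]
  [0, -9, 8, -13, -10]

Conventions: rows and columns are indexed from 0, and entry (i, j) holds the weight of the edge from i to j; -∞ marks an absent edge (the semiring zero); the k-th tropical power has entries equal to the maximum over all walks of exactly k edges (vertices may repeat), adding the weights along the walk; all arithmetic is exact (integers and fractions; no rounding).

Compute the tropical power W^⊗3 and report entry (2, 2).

W^⊗2:
  [-6, -8, -11, -8, -11]
  [-5, -13, 2, -15, -16]
  [2, -7, 10, -11, -1]
  [-5, -7, -12, -9, -21]
  [-3, -5, 5, -7, 10]
W^⊗3:
  [-9, -11, -3, -11, -9]
  [-8, -10, -1, -12, 4]
  [-1, -3, 7, -5, 12]
  [-8, -10, -13, -10, -10]
  [10, 1, 18, -3, 7]
Key observation: the optimum is the walk 2->2->4->2, with weight (-3) + 2 + 8 = 7.
Optimal value attained by: walk 2->2->4->2.
Answer: (W^⊗3)[2][2] = 7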